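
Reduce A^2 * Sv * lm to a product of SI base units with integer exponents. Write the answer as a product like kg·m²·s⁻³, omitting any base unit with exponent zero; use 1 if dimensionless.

Sv = J/kg (equivalent dose = energy per mass),
    = m²·s⁻².
lm = cd·sr = cd (luminous flux; sr is dimensionless).
Combining: A²·Sv·lm = A² · (m²·s⁻²) · cd = m²·s⁻²·A²·cd.

m²·s⁻²·A²·cd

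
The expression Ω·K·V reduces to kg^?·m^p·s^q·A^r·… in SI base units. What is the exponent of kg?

2

Ω = kg·m²·s⁻³·A⁻².
V = kg·m²·s⁻³·A⁻¹.
Combining: Ω·K·V = (kg·m²·s⁻³·A⁻²) · K · (kg·m²·s⁻³·A⁻¹) = kg²·m⁴·s⁻⁶·A⁻³·K.
The exponent of kg is 2.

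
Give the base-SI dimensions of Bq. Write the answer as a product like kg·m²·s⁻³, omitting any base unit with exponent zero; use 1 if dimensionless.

s⁻¹

Bq = 1/s = s⁻¹ (activity is decays per second).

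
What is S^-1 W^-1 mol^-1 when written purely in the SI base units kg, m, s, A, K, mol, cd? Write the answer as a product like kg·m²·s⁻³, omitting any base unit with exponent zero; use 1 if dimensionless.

S = kg⁻¹·m⁻²·s³·A².
So S⁻¹ = kg·m²·s⁻³·A⁻².
W = kg·m²·s⁻³.
So W⁻¹ = kg⁻¹·m⁻²·s³.
Combining: S⁻¹·W⁻¹·mol⁻¹ = (kg·m²·s⁻³·A⁻²) · (kg⁻¹·m⁻²·s³) · mol⁻¹ = A⁻²·mol⁻¹.

A⁻²·mol⁻¹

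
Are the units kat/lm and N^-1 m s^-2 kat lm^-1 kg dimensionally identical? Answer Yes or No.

Left side:
  lm = cd·sr = cd (luminous flux; sr is dimensionless).
  So lm⁻¹ = cd⁻¹.
  kat = mol/s = s⁻¹·mol (catalytic activity).
  Combining: lm⁻¹·kat = cd⁻¹ · (s⁻¹·mol) = s⁻¹·mol·cd⁻¹.
Right side:
  N = kg·m·s⁻².
  So N⁻¹ = kg⁻¹·m⁻¹·s².
  kat = s⁻¹·mol.
  lm = cd.
  So lm⁻¹ = cd⁻¹.
  Combining: N⁻¹·m·s⁻²·kat·lm⁻¹·kg = (kg⁻¹·m⁻¹·s²) · m · s⁻² · (s⁻¹·mol) · cd⁻¹ · kg = s⁻¹·mol·cd⁻¹.
Both reduce to s⁻¹·mol·cd⁻¹.

Yes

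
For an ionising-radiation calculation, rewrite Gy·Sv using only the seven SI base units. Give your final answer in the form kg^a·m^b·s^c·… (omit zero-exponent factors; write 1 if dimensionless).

m⁴·s⁻⁴

Gy = m²·s⁻².
Sv = m²·s⁻².
Combining: Gy·Sv = (m²·s⁻²) · (m²·s⁻²) = m⁴·s⁻⁴.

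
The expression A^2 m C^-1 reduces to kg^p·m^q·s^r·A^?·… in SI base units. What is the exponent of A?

C = A·s = s·A (charge = current × time).
So C⁻¹ = s⁻¹·A⁻¹.
Combining: A²·m·C⁻¹ = A² · m · (s⁻¹·A⁻¹) = m·s⁻¹·A.
The exponent of A is 1.

1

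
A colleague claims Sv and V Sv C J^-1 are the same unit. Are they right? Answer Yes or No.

Yes

Left side:
  Sv = m²·s⁻².
Right side:
  V = kg·m²·s⁻³·A⁻¹.
  Sv = m²·s⁻².
  C = s·A.
  J = kg·m²·s⁻².
  So J⁻¹ = kg⁻¹·m⁻²·s².
  Combining: V·Sv·C·J⁻¹ = (kg·m²·s⁻³·A⁻¹) · (m²·s⁻²) · (s·A) · (kg⁻¹·m⁻²·s²) = m²·s⁻².
Both reduce to m²·s⁻².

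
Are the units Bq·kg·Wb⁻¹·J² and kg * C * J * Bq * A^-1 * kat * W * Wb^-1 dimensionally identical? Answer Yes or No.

No

Left side:
  Bq = 1/s = s⁻¹ (activity is decays per second).
  Wb = V·s (flux: a volt is a weber per second),
      = kg·m²·s⁻²·A⁻¹.
  So Wb⁻¹ = kg⁻¹·m⁻²·s²·A.
  J = N·m (work = force × distance),
      = kg·m²·s⁻².
  So J² = kg²·m⁴·s⁻⁴.
  Combining: Bq·kg·Wb⁻¹·J² = s⁻¹ · kg · (kg⁻¹·m⁻²·s²·A) · (kg²·m⁴·s⁻⁴) = kg²·m²·s⁻³·A.
Right side:
  C = s·A.
  J = kg·m²·s⁻².
  Bq = s⁻¹.
  kat = s⁻¹·mol.
  W = kg·m²·s⁻³.
  Wb = kg·m²·s⁻²·A⁻¹.
  So Wb⁻¹ = kg⁻¹·m⁻²·s²·A.
  Combining: kg·C·J·Bq·A⁻¹·kat·W·Wb⁻¹ = kg · (s·A) · (kg·m²·s⁻²) · s⁻¹ · A⁻¹ · (s⁻¹·mol) · (kg·m²·s⁻³) · (kg⁻¹·m⁻²·s²·A) = kg²·m²·s⁻⁴·A·mol.
Left is kg²·m²·s⁻³·A; right is kg²·m²·s⁻⁴·A·mol — different.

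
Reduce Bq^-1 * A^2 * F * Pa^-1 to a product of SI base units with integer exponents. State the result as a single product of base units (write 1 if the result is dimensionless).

Bq = 1/s = s⁻¹ (activity is decays per second).
So Bq⁻¹ = s.
F = C/V (capacitance = charge per voltage),
    = A·s/(kg·m²·s⁻³·A⁻¹) (substituting C and V),
    = kg⁻¹·m⁻²·s⁴·A².
Pa = N/m² (pressure = force per area),
    = kg·m⁻¹·s⁻².
So Pa⁻¹ = kg⁻¹·m·s².
Combining: Bq⁻¹·A²·F·Pa⁻¹ = s · A² · (kg⁻¹·m⁻²·s⁴·A²) · (kg⁻¹·m·s²) = kg⁻²·m⁻¹·s⁷·A⁴.

kg⁻²·m⁻¹·s⁷·A⁴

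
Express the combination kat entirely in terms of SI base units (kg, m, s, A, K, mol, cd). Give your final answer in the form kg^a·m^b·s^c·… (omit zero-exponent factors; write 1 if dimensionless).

kat = mol/s = s⁻¹·mol (catalytic activity).

s⁻¹·mol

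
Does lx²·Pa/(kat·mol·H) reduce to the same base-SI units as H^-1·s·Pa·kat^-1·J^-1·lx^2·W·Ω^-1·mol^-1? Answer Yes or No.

No

Left side:
  lx = lm/m² (illuminance = luminous flux per area),
      = m⁻²·cd.
  So lx² = m⁻⁴·cd².
  kat = mol/s = s⁻¹·mol (catalytic activity).
  So kat⁻¹ = s·mol⁻¹.
  Pa = N/m² (pressure = force per area),
      = kg·m⁻¹·s⁻².
  H = Wb/A (inductance = flux per current),
      = kg·m²·s⁻²·A⁻².
  So H⁻¹ = kg⁻¹·m⁻²·s²·A².
  Combining: lx²·kat⁻¹·mol⁻¹·Pa·H⁻¹ = (m⁻⁴·cd²) · (s·mol⁻¹) · mol⁻¹ · (kg·m⁻¹·s⁻²) · (kg⁻¹·m⁻²·s²·A²) = m⁻⁷·s·A²·mol⁻²·cd².
Right side:
  H = Wb/A (inductance = flux per current),
      = kg·m²·s⁻²·A⁻².
  So H⁻¹ = kg⁻¹·m⁻²·s²·A².
  Pa = N/m² (pressure = force per area),
      = kg·m⁻¹·s⁻².
  kat = mol/s = s⁻¹·mol (catalytic activity).
  So kat⁻¹ = s·mol⁻¹.
  J = N·m (work = force × distance),
      = kg·m²·s⁻².
  So J⁻¹ = kg⁻¹·m⁻²·s².
  lx = lm/m² (illuminance = luminous flux per area),
      = m⁻²·cd.
  So lx² = m⁻⁴·cd².
  W = J/s (power = energy per time),
      = kg·m²·s⁻³.
  Ω = V/A (resistance = voltage per current),
      = kg·m²·s⁻³·A⁻².
  So Ω⁻¹ = kg⁻¹·m⁻²·s³·A².
  Combining: H⁻¹·s·Pa·kat⁻¹·J⁻¹·lx²·W·Ω⁻¹·mol⁻¹ = (kg⁻¹·m⁻²·s²·A²) · s · (kg·m⁻¹·s⁻²) · (s·mol⁻¹) · (kg⁻¹·m⁻²·s²) · (m⁻⁴·cd²) · (kg·m²·s⁻³) · (kg⁻¹·m⁻²·s³·A²) · mol⁻¹ = kg⁻¹·m⁻⁹·s⁴·A⁴·mol⁻²·cd².
Left is m⁻⁷·s·A²·mol⁻²·cd²; right is kg⁻¹·m⁻⁹·s⁴·A⁴·mol⁻²·cd² — different.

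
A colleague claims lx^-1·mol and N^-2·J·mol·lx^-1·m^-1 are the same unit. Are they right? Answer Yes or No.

No

Left side:
  lx = lm/m² (illuminance = luminous flux per area),
      = m⁻²·cd.
  So lx⁻¹ = m²·cd⁻¹.
  Combining: lx⁻¹·mol = (m²·cd⁻¹) · mol = m²·mol·cd⁻¹.
Right side:
  N = kg·m/s² = kg·m·s⁻² (force = mass × acceleration).
  So N⁻² = kg⁻²·m⁻²·s⁴.
  J = N·m (work = force × distance),
      = kg·m²·s⁻².
  lx = lm/m² (illuminance = luminous flux per area),
      = m⁻²·cd.
  So lx⁻¹ = m²·cd⁻¹.
  Combining: N⁻²·J·mol·lx⁻¹·m⁻¹ = (kg⁻²·m⁻²·s⁴) · (kg·m²·s⁻²) · mol · (m²·cd⁻¹) · m⁻¹ = kg⁻¹·m·s²·mol·cd⁻¹.
Left is m²·mol·cd⁻¹; right is kg⁻¹·m·s²·mol·cd⁻¹ — different.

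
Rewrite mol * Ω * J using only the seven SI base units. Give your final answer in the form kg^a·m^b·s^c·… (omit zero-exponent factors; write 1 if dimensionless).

kg²·m⁴·s⁻⁵·A⁻²·mol

Ω = V/A (resistance = voltage per current),
    = kg·m²·s⁻³·A⁻².
J = N·m (work = force × distance),
    = kg·m²·s⁻².
Combining: mol·Ω·J = mol · (kg·m²·s⁻³·A⁻²) · (kg·m²·s⁻²) = kg²·m⁴·s⁻⁵·A⁻²·mol.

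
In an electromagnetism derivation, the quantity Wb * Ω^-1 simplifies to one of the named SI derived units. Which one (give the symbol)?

Wb = kg·m²·s⁻²·A⁻¹.
Ω = kg·m²·s⁻³·A⁻².
So Ω⁻¹ = kg⁻¹·m⁻²·s³·A².
Combining: Wb·Ω⁻¹ = (kg·m²·s⁻²·A⁻¹) · (kg⁻¹·m⁻²·s³·A²) = s·A.
s·A is the base-SI form of the coulomb.

C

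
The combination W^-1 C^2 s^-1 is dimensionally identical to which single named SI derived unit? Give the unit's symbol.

W = J/s (power = energy per time),
    = kg·m²·s⁻³.
So W⁻¹ = kg⁻¹·m⁻²·s³.
C = A·s = s·A (charge = current × time).
So C² = s²·A².
Combining: W⁻¹·C²·s⁻¹ = (kg⁻¹·m⁻²·s³) · (s²·A²) · s⁻¹ = kg⁻¹·m⁻²·s⁴·A².
kg⁻¹·m⁻²·s⁴·A² is the base-SI form of the farad.

F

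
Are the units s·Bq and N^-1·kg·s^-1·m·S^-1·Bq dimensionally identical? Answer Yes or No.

No

Left side:
  Bq = s⁻¹.
  Combining: s·Bq = s · s⁻¹ = 1.
Right side:
  N = kg·m/s² = kg·m·s⁻² (force = mass × acceleration).
  So N⁻¹ = kg⁻¹·m⁻¹·s².
  S = 1/Ω (conductance is reciprocal resistance),
      = kg⁻¹·m⁻²·s³·A².
  So S⁻¹ = kg·m²·s⁻³·A⁻².
  Bq = 1/s = s⁻¹ (activity is decays per second).
  Combining: N⁻¹·kg·s⁻¹·m·S⁻¹·Bq = (kg⁻¹·m⁻¹·s²) · kg · s⁻¹ · m · (kg·m²·s⁻³·A⁻²) · s⁻¹ = kg·m²·s⁻³·A⁻².
Left is 1; right is kg·m²·s⁻³·A⁻² — different.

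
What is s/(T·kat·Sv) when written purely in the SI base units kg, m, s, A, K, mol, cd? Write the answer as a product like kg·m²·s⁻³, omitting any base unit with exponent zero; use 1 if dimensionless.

kg⁻¹·m⁻²·s⁶·A·mol⁻¹

T = kg·s⁻²·A⁻¹.
So T⁻¹ = kg⁻¹·s²·A.
kat = s⁻¹·mol.
So kat⁻¹ = s·mol⁻¹.
Sv = m²·s⁻².
So Sv⁻¹ = m⁻²·s².
Combining: s·T⁻¹·kat⁻¹·Sv⁻¹ = s · (kg⁻¹·s²·A) · (s·mol⁻¹) · (m⁻²·s²) = kg⁻¹·m⁻²·s⁶·A·mol⁻¹.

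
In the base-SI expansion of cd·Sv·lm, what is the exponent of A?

0

Sv = J/kg (equivalent dose = energy per mass),
    = m²·s⁻².
lm = cd·sr = cd (luminous flux; sr is dimensionless).
Combining: cd·Sv·lm = cd · (m²·s⁻²) · cd = m²·s⁻²·cd².
The exponent of A is 0.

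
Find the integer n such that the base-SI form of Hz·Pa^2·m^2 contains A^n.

Hz = 1/s = s⁻¹ (frequency is cycles per second).
Pa = N/m² (pressure = force per area),
    = kg·m⁻¹·s⁻².
So Pa² = kg²·m⁻²·s⁻⁴.
Combining: Hz·Pa²·m² = s⁻¹ · (kg²·m⁻²·s⁻⁴) · m² = kg²·s⁻⁵.
The exponent of A is 0.

0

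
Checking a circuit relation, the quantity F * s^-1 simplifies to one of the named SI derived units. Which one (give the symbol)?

F = C/V (capacitance = charge per voltage),
    = A·s/(kg·m²·s⁻³·A⁻¹) (substituting C and V),
    = kg⁻¹·m⁻²·s⁴·A².
Combining: F·s⁻¹ = (kg⁻¹·m⁻²·s⁴·A²) · s⁻¹ = kg⁻¹·m⁻²·s³·A².
kg⁻¹·m⁻²·s³·A² is the base-SI form of the siemens.

S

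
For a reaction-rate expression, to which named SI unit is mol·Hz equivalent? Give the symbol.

kat

Hz = 1/s = s⁻¹ (frequency is cycles per second).
Combining: mol·Hz = mol · s⁻¹ = s⁻¹·mol.
s⁻¹·mol is the base-SI form of the katal.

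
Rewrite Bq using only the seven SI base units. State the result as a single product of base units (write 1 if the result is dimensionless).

s⁻¹

Bq = s⁻¹.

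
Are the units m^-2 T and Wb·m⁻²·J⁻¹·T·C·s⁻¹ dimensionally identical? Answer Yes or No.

Yes

Left side:
  T = kg·s⁻²·A⁻¹.
  Combining: m⁻²·T = m⁻² · (kg·s⁻²·A⁻¹) = kg·m⁻²·s⁻²·A⁻¹.
Right side:
  Wb = V·s (flux: a volt is a weber per second),
      = kg·m²·s⁻²·A⁻¹.
  J = N·m (work = force × distance),
      = kg·m²·s⁻².
  So J⁻¹ = kg⁻¹·m⁻²·s².
  T = Wb/m² (flux density = flux per area),
      = kg·s⁻²·A⁻¹.
  C = A·s = s·A (charge = current × time).
  Combining: Wb·m⁻²·J⁻¹·T·C·s⁻¹ = (kg·m²·s⁻²·A⁻¹) · m⁻² · (kg⁻¹·m⁻²·s²) · (kg·s⁻²·A⁻¹) · (s·A) · s⁻¹ = kg·m⁻²·s⁻²·A⁻¹.
Both reduce to kg·m⁻²·s⁻²·A⁻¹.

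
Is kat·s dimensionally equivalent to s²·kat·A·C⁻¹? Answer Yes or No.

Left side:
  kat = mol/s = s⁻¹·mol (catalytic activity).
  Combining: kat·s = (s⁻¹·mol) · s = mol.
Right side:
  kat = s⁻¹·mol.
  C = s·A.
  So C⁻¹ = s⁻¹·A⁻¹.
  Combining: s²·kat·A·C⁻¹ = s² · (s⁻¹·mol) · A · (s⁻¹·A⁻¹) = mol.
Both reduce to mol.

Yes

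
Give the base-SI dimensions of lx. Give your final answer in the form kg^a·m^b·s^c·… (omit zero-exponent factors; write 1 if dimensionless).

m⁻²·cd

lx = lm/m² (illuminance = luminous flux per area),
    = m⁻²·cd.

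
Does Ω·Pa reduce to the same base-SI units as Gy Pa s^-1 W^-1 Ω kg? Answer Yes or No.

Yes

Left side:
  Ω = V/A (resistance = voltage per current),
      = kg·m²·s⁻³·A⁻².
  Pa = N/m² (pressure = force per area),
      = kg·m⁻¹·s⁻².
  Combining: Ω·Pa = (kg·m²·s⁻³·A⁻²) · (kg·m⁻¹·s⁻²) = kg²·m·s⁻⁵·A⁻².
Right side:
  Gy = m²·s⁻².
  Pa = kg·m⁻¹·s⁻².
  W = kg·m²·s⁻³.
  So W⁻¹ = kg⁻¹·m⁻²·s³.
  Ω = kg·m²·s⁻³·A⁻².
  Combining: Gy·Pa·s⁻¹·W⁻¹·Ω·kg = (m²·s⁻²) · (kg·m⁻¹·s⁻²) · s⁻¹ · (kg⁻¹·m⁻²·s³) · (kg·m²·s⁻³·A⁻²) · kg = kg²·m·s⁻⁵·A⁻².
Both reduce to kg²·m·s⁻⁵·A⁻².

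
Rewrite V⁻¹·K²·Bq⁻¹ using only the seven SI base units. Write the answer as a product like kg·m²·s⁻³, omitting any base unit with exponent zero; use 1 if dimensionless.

V = W/A (potential = power per current),
    = kg·m²·s⁻³·A⁻¹.
So V⁻¹ = kg⁻¹·m⁻²·s³·A.
Bq = 1/s = s⁻¹ (activity is decays per second).
So Bq⁻¹ = s.
Combining: V⁻¹·K²·Bq⁻¹ = (kg⁻¹·m⁻²·s³·A) · K² · s = kg⁻¹·m⁻²·s⁴·A·K².

kg⁻¹·m⁻²·s⁴·A·K²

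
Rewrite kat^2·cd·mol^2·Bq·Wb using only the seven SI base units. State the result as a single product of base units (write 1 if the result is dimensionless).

kg·m²·s⁻⁵·A⁻¹·mol⁴·cd

kat = s⁻¹·mol.
So kat² = s⁻²·mol².
Bq = s⁻¹.
Wb = kg·m²·s⁻²·A⁻¹.
Combining: kat²·cd·mol²·Bq·Wb = (s⁻²·mol²) · cd · mol² · s⁻¹ · (kg·m²·s⁻²·A⁻¹) = kg·m²·s⁻⁵·A⁻¹·mol⁴·cd.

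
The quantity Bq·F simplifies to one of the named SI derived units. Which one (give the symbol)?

S

Bq = s⁻¹.
F = kg⁻¹·m⁻²·s⁴·A².
Combining: Bq·F = s⁻¹ · (kg⁻¹·m⁻²·s⁴·A²) = kg⁻¹·m⁻²·s³·A².
kg⁻¹·m⁻²·s³·A² is the base-SI form of the siemens.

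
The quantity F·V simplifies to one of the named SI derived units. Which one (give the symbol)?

C

F = C/V (capacitance = charge per voltage),
    = A·s/(kg·m²·s⁻³·A⁻¹) (substituting C and V),
    = kg⁻¹·m⁻²·s⁴·A².
V = W/A (potential = power per current),
    = kg·m²·s⁻³·A⁻¹.
Combining: F·V = (kg⁻¹·m⁻²·s⁴·A²) · (kg·m²·s⁻³·A⁻¹) = s·A.
s·A is the base-SI form of the coulomb.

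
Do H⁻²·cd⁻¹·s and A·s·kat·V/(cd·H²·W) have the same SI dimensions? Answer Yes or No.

No

Left side:
  H = Wb/A (inductance = flux per current),
      = kg·m²·s⁻²·A⁻².
  So H⁻² = kg⁻²·m⁻⁴·s⁴·A⁴.
  Combining: H⁻²·cd⁻¹·s = (kg⁻²·m⁻⁴·s⁴·A⁴) · cd⁻¹ · s = kg⁻²·m⁻⁴·s⁵·A⁴·cd⁻¹.
Right side:
  H = Wb/A (inductance = flux per current),
      = kg·m²·s⁻²·A⁻².
  So H⁻² = kg⁻²·m⁻⁴·s⁴·A⁴.
  W = J/s (power = energy per time),
      = kg·m²·s⁻³.
  So W⁻¹ = kg⁻¹·m⁻²·s³.
  kat = mol/s = s⁻¹·mol (catalytic activity).
  V = W/A (potential = power per current),
      = kg·m²·s⁻³·A⁻¹.
  Combining: cd⁻¹·A·H⁻²·s·W⁻¹·kat·V = cd⁻¹ · A · (kg⁻²·m⁻⁴·s⁴·A⁴) · s · (kg⁻¹·m⁻²·s³) · (s⁻¹·mol) · (kg·m²·s⁻³·A⁻¹) = kg⁻²·m⁻⁴·s⁴·A⁴·mol·cd⁻¹.
Left is kg⁻²·m⁻⁴·s⁵·A⁴·cd⁻¹; right is kg⁻²·m⁻⁴·s⁴·A⁴·mol·cd⁻¹ — different.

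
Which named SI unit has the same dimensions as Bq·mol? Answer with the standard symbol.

Bq = 1/s = s⁻¹ (activity is decays per second).
Combining: Bq·mol = s⁻¹ · mol = s⁻¹·mol.
s⁻¹·mol is the base-SI form of the katal.

kat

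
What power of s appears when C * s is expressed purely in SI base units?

C = A·s = s·A (charge = current × time).
Combining: C·s = (s·A) · s = s²·A.
The exponent of s is 2.

2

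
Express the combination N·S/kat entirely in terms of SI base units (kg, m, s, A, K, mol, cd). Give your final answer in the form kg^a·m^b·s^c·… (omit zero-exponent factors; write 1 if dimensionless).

m⁻¹·s²·A²·mol⁻¹

N = kg·m/s² = kg·m·s⁻² (force = mass × acceleration).
S = 1/Ω (conductance is reciprocal resistance),
    = kg⁻¹·m⁻²·s³·A².
kat = mol/s = s⁻¹·mol (catalytic activity).
So kat⁻¹ = s·mol⁻¹.
Combining: N·S·kat⁻¹ = (kg·m·s⁻²) · (kg⁻¹·m⁻²·s³·A²) · (s·mol⁻¹) = m⁻¹·s²·A²·mol⁻¹.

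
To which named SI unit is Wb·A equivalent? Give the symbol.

Wb = kg·m²·s⁻²·A⁻¹.
Combining: Wb·A = (kg·m²·s⁻²·A⁻¹) · A = kg·m²·s⁻².
kg·m²·s⁻² is the base-SI form of the joule.

J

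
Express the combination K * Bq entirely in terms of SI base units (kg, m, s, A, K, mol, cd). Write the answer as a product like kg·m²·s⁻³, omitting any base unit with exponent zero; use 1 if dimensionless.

s⁻¹·K

Bq = s⁻¹.
Combining: K·Bq = K · s⁻¹ = s⁻¹·K.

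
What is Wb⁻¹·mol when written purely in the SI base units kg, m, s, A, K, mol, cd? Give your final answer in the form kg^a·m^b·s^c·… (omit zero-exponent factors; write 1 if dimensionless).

Wb = V·s (flux: a volt is a weber per second),
    = kg·m²·s⁻²·A⁻¹.
So Wb⁻¹ = kg⁻¹·m⁻²·s²·A.
Combining: Wb⁻¹·mol = (kg⁻¹·m⁻²·s²·A) · mol = kg⁻¹·m⁻²·s²·A·mol.

kg⁻¹·m⁻²·s²·A·mol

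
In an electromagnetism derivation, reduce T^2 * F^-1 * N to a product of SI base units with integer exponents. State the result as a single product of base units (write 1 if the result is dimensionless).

T = kg·s⁻²·A⁻¹.
So T² = kg²·s⁻⁴·A⁻².
F = kg⁻¹·m⁻²·s⁴·A².
So F⁻¹ = kg·m²·s⁻⁴·A⁻².
N = kg·m·s⁻².
Combining: T²·F⁻¹·N = (kg²·s⁻⁴·A⁻²) · (kg·m²·s⁻⁴·A⁻²) · (kg·m·s⁻²) = kg⁴·m³·s⁻¹⁰·A⁻⁴.

kg⁴·m³·s⁻¹⁰·A⁻⁴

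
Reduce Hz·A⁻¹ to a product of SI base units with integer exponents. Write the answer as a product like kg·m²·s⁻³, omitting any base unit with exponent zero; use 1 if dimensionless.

Hz = s⁻¹.
Combining: Hz·A⁻¹ = s⁻¹ · A⁻¹ = s⁻¹·A⁻¹.

s⁻¹·A⁻¹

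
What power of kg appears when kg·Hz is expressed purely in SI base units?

Hz = 1/s = s⁻¹ (frequency is cycles per second).
Combining: kg·Hz = kg · s⁻¹ = kg·s⁻¹.
The exponent of kg is 1.

1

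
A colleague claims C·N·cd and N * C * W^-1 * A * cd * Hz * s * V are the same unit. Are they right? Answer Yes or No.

Left side:
  C = A·s = s·A (charge = current × time).
  N = kg·m/s² = kg·m·s⁻² (force = mass × acceleration).
  Combining: C·N·cd = (s·A) · (kg·m·s⁻²) · cd = kg·m·s⁻¹·A·cd.
Right side:
  N = kg·m/s² = kg·m·s⁻² (force = mass × acceleration).
  C = A·s = s·A (charge = current × time).
  W = J/s (power = energy per time),
      = kg·m²·s⁻³.
  So W⁻¹ = kg⁻¹·m⁻²·s³.
  Hz = 1/s = s⁻¹ (frequency is cycles per second).
  V = W/A (potential = power per current),
      = kg·m²·s⁻³·A⁻¹.
  Combining: N·C·W⁻¹·A·cd·Hz·s·V = (kg·m·s⁻²) · (s·A) · (kg⁻¹·m⁻²·s³) · A · cd · s⁻¹ · s · (kg·m²·s⁻³·A⁻¹) = kg·m·s⁻¹·A·cd.
Both reduce to kg·m·s⁻¹·A·cd.

Yes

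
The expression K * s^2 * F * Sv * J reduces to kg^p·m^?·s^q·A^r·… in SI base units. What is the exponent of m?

2

F = kg⁻¹·m⁻²·s⁴·A².
Sv = m²·s⁻².
J = kg·m²·s⁻².
Combining: K·s²·F·Sv·J = K · s² · (kg⁻¹·m⁻²·s⁴·A²) · (m²·s⁻²) · (kg·m²·s⁻²) = m²·s²·A²·K.
The exponent of m is 2.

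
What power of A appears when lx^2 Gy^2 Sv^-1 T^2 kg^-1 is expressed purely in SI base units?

lx = m⁻²·cd.
So lx² = m⁻⁴·cd².
Gy = m²·s⁻².
So Gy² = m⁴·s⁻⁴.
Sv = m²·s⁻².
So Sv⁻¹ = m⁻²·s².
T = kg·s⁻²·A⁻¹.
So T² = kg²·s⁻⁴·A⁻².
Combining: lx²·Gy²·Sv⁻¹·T²·kg⁻¹ = (m⁻⁴·cd²) · (m⁴·s⁻⁴) · (m⁻²·s²) · (kg²·s⁻⁴·A⁻²) · kg⁻¹ = kg·m⁻²·s⁻⁶·A⁻²·cd².
The exponent of A is -2.

-2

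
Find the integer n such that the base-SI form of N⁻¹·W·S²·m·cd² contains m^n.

N = kg·m·s⁻².
So N⁻¹ = kg⁻¹·m⁻¹·s².
W = kg·m²·s⁻³.
S = kg⁻¹·m⁻²·s³·A².
So S² = kg⁻²·m⁻⁴·s⁶·A⁴.
Combining: N⁻¹·W·S²·m·cd² = (kg⁻¹·m⁻¹·s²) · (kg·m²·s⁻³) · (kg⁻²·m⁻⁴·s⁶·A⁴) · m · cd² = kg⁻²·m⁻²·s⁵·A⁴·cd².
The exponent of m is -2.

-2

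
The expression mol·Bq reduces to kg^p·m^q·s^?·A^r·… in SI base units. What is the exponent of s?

Bq = 1/s = s⁻¹ (activity is decays per second).
Combining: mol·Bq = mol · s⁻¹ = s⁻¹·mol.
The exponent of s is -1.

-1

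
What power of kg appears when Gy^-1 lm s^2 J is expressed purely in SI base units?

Gy = J/kg (absorbed dose = energy per mass),
    = m²·s⁻².
So Gy⁻¹ = m⁻²·s².
lm = cd·sr = cd (luminous flux; sr is dimensionless).
J = N·m (work = force × distance),
    = kg·m²·s⁻².
Combining: Gy⁻¹·lm·s²·J = (m⁻²·s²) · cd · s² · (kg·m²·s⁻²) = kg·s²·cd.
The exponent of kg is 1.

1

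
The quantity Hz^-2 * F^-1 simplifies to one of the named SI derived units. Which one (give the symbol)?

H

Hz = s⁻¹.
So Hz⁻² = s².
F = kg⁻¹·m⁻²·s⁴·A².
So F⁻¹ = kg·m²·s⁻⁴·A⁻².
Combining: Hz⁻²·F⁻¹ = s² · (kg·m²·s⁻⁴·A⁻²) = kg·m²·s⁻²·A⁻².
kg·m²·s⁻²·A⁻² is the base-SI form of the henry.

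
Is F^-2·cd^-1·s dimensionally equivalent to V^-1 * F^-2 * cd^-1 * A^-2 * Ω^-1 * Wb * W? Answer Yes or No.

Left side:
  F = C/V (capacitance = charge per voltage),
      = A·s/(kg·m²·s⁻³·A⁻¹) (substituting C and V),
      = kg⁻¹·m⁻²·s⁴·A².
  So F⁻² = kg²·m⁴·s⁻⁸·A⁻⁴.
  Combining: F⁻²·cd⁻¹·s = (kg²·m⁴·s⁻⁸·A⁻⁴) · cd⁻¹ · s = kg²·m⁴·s⁻⁷·A⁻⁴·cd⁻¹.
Right side:
  V = W/A (potential = power per current),
      = kg·m²·s⁻³·A⁻¹.
  So V⁻¹ = kg⁻¹·m⁻²·s³·A.
  F = C/V (capacitance = charge per voltage),
      = A·s/(kg·m²·s⁻³·A⁻¹) (substituting C and V),
      = kg⁻¹·m⁻²·s⁴·A².
  So F⁻² = kg²·m⁴·s⁻⁸·A⁻⁴.
  Ω = V/A (resistance = voltage per current),
      = kg·m²·s⁻³·A⁻².
  So Ω⁻¹ = kg⁻¹·m⁻²·s³·A².
  Wb = V·s (flux: a volt is a weber per second),
      = kg·m²·s⁻²·A⁻¹.
  W = J/s (power = energy per time),
      = kg·m²·s⁻³.
  Combining: V⁻¹·F⁻²·cd⁻¹·A⁻²·Ω⁻¹·Wb·W = (kg⁻¹·m⁻²·s³·A) · (kg²·m⁴·s⁻⁸·A⁻⁴) · cd⁻¹ · A⁻² · (kg⁻¹·m⁻²·s³·A²) · (kg·m²·s⁻²·A⁻¹) · (kg·m²·s⁻³) = kg²·m⁴·s⁻⁷·A⁻⁴·cd⁻¹.
Both reduce to kg²·m⁴·s⁻⁷·A⁻⁴·cd⁻¹.

Yes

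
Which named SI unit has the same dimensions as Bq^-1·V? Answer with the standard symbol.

Bq = 1/s = s⁻¹ (activity is decays per second).
So Bq⁻¹ = s.
V = W/A (potential = power per current),
    = kg·m²·s⁻³·A⁻¹.
Combining: Bq⁻¹·V = s · (kg·m²·s⁻³·A⁻¹) = kg·m²·s⁻²·A⁻¹.
kg·m²·s⁻²·A⁻¹ is the base-SI form of the weber.

Wb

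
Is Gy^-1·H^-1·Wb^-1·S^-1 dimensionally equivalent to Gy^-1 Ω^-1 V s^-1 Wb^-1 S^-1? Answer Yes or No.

Left side:
  Gy = J/kg (absorbed dose = energy per mass),
      = m²·s⁻².
  So Gy⁻¹ = m⁻²·s².
  H = Wb/A (inductance = flux per current),
      = kg·m²·s⁻²·A⁻².
  So H⁻¹ = kg⁻¹·m⁻²·s²·A².
  Wb = V·s (flux: a volt is a weber per second),
      = kg·m²·s⁻²·A⁻¹.
  So Wb⁻¹ = kg⁻¹·m⁻²·s²·A.
  S = 1/Ω (conductance is reciprocal resistance),
      = kg⁻¹·m⁻²·s³·A².
  So S⁻¹ = kg·m²·s⁻³·A⁻².
  Combining: Gy⁻¹·H⁻¹·Wb⁻¹·S⁻¹ = (m⁻²·s²) · (kg⁻¹·m⁻²·s²·A²) · (kg⁻¹·m⁻²·s²·A) · (kg·m²·s⁻³·A⁻²) = kg⁻¹·m⁻⁴·s³·A.
Right side:
  Gy = J/kg (absorbed dose = energy per mass),
      = m²·s⁻².
  So Gy⁻¹ = m⁻²·s².
  Ω = V/A (resistance = voltage per current),
      = kg·m²·s⁻³·A⁻².
  So Ω⁻¹ = kg⁻¹·m⁻²·s³·A².
  V = W/A (potential = power per current),
      = kg·m²·s⁻³·A⁻¹.
  Wb = V·s (flux: a volt is a weber per second),
      = kg·m²·s⁻²·A⁻¹.
  So Wb⁻¹ = kg⁻¹·m⁻²·s²·A.
  S = 1/Ω (conductance is reciprocal resistance),
      = kg⁻¹·m⁻²·s³·A².
  So S⁻¹ = kg·m²·s⁻³·A⁻².
  Combining: Gy⁻¹·Ω⁻¹·V·s⁻¹·Wb⁻¹·S⁻¹ = (m⁻²·s²) · (kg⁻¹·m⁻²·s³·A²) · (kg·m²·s⁻³·A⁻¹) · s⁻¹ · (kg⁻¹·m⁻²·s²·A) · (kg·m²·s⁻³·A⁻²) = m⁻².
Left is kg⁻¹·m⁻⁴·s³·A; right is m⁻² — different.

No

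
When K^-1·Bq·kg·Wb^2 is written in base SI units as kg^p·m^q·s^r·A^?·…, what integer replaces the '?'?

-2

Bq = 1/s = s⁻¹ (activity is decays per second).
Wb = V·s (flux: a volt is a weber per second),
    = kg·m²·s⁻²·A⁻¹.
So Wb² = kg²·m⁴·s⁻⁴·A⁻².
Combining: K⁻¹·Bq·kg·Wb² = K⁻¹ · s⁻¹ · kg · (kg²·m⁴·s⁻⁴·A⁻²) = kg³·m⁴·s⁻⁵·A⁻²·K⁻¹.
The exponent of A is -2.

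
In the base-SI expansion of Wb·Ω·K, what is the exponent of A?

Wb = kg·m²·s⁻²·A⁻¹.
Ω = kg·m²·s⁻³·A⁻².
Combining: Wb·Ω·K = (kg·m²·s⁻²·A⁻¹) · (kg·m²·s⁻³·A⁻²) · K = kg²·m⁴·s⁻⁵·A⁻³·K.
The exponent of A is -3.

-3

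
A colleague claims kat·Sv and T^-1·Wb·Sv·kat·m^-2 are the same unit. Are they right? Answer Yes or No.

Left side:
  kat = s⁻¹·mol.
  Sv = m²·s⁻².
  Combining: kat·Sv = (s⁻¹·mol) · (m²·s⁻²) = m²·s⁻³·mol.
Right side:
  T = Wb/m² (flux density = flux per area),
      = kg·s⁻²·A⁻¹.
  So T⁻¹ = kg⁻¹·s²·A.
  Wb = V·s (flux: a volt is a weber per second),
      = kg·m²·s⁻²·A⁻¹.
  Sv = J/kg (equivalent dose = energy per mass),
      = m²·s⁻².
  kat = mol/s = s⁻¹·mol (catalytic activity).
  Combining: T⁻¹·Wb·Sv·kat·m⁻² = (kg⁻¹·s²·A) · (kg·m²·s⁻²·A⁻¹) · (m²·s⁻²) · (s⁻¹·mol) · m⁻² = m²·s⁻³·mol.
Both reduce to m²·s⁻³·mol.

Yes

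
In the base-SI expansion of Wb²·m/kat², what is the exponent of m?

5

Wb = kg·m²·s⁻²·A⁻¹.
So Wb² = kg²·m⁴·s⁻⁴·A⁻².
kat = s⁻¹·mol.
So kat⁻² = s²·mol⁻².
Combining: Wb²·kat⁻²·m = (kg²·m⁴·s⁻⁴·A⁻²) · (s²·mol⁻²) · m = kg²·m⁵·s⁻²·A⁻²·mol⁻².
The exponent of m is 5.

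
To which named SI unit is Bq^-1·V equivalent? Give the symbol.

Bq = s⁻¹.
So Bq⁻¹ = s.
V = kg·m²·s⁻³·A⁻¹.
Combining: Bq⁻¹·V = s · (kg·m²·s⁻³·A⁻¹) = kg·m²·s⁻²·A⁻¹.
kg·m²·s⁻²·A⁻¹ is the base-SI form of the weber.

Wb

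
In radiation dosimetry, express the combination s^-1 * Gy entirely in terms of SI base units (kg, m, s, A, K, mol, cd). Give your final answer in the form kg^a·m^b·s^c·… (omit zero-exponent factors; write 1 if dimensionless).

Gy = J/kg (absorbed dose = energy per mass),
    = m²·s⁻².
Combining: s⁻¹·Gy = s⁻¹ · (m²·s⁻²) = m²·s⁻³.

m²·s⁻³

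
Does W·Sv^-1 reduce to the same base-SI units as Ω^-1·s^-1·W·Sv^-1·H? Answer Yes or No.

Yes

Left side:
  W = J/s (power = energy per time),
      = kg·m²·s⁻³.
  Sv = J/kg (equivalent dose = energy per mass),
      = m²·s⁻².
  So Sv⁻¹ = m⁻²·s².
  Combining: W·Sv⁻¹ = (kg·m²·s⁻³) · (m⁻²·s²) = kg·s⁻¹.
Right side:
  Ω = V/A (resistance = voltage per current),
      = kg·m²·s⁻³·A⁻².
  So Ω⁻¹ = kg⁻¹·m⁻²·s³·A².
  W = J/s (power = energy per time),
      = kg·m²·s⁻³.
  Sv = J/kg (equivalent dose = energy per mass),
      = m²·s⁻².
  So Sv⁻¹ = m⁻²·s².
  H = Wb/A (inductance = flux per current),
      = kg·m²·s⁻²·A⁻².
  Combining: Ω⁻¹·s⁻¹·W·Sv⁻¹·H = (kg⁻¹·m⁻²·s³·A²) · s⁻¹ · (kg·m²·s⁻³) · (m⁻²·s²) · (kg·m²·s⁻²·A⁻²) = kg·s⁻¹.
Both reduce to kg·s⁻¹.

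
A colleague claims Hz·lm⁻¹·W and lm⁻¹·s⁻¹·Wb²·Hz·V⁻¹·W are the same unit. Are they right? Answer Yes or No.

Left side:
  Hz = 1/s = s⁻¹ (frequency is cycles per second).
  lm = cd·sr = cd (luminous flux; sr is dimensionless).
  So lm⁻¹ = cd⁻¹.
  W = J/s (power = energy per time),
      = kg·m²·s⁻³.
  Combining: Hz·lm⁻¹·W = s⁻¹ · cd⁻¹ · (kg·m²·s⁻³) = kg·m²·s⁻⁴·cd⁻¹.
Right side:
  lm = cd.
  So lm⁻¹ = cd⁻¹.
  Wb = kg·m²·s⁻²·A⁻¹.
  So Wb² = kg²·m⁴·s⁻⁴·A⁻².
  Hz = s⁻¹.
  V = kg·m²·s⁻³·A⁻¹.
  So V⁻¹ = kg⁻¹·m⁻²·s³·A.
  W = kg·m²·s⁻³.
  Combining: lm⁻¹·s⁻¹·Wb²·Hz·V⁻¹·W = cd⁻¹ · s⁻¹ · (kg²·m⁴·s⁻⁴·A⁻²) · s⁻¹ · (kg⁻¹·m⁻²·s³·A) · (kg·m²·s⁻³) = kg²·m⁴·s⁻⁶·A⁻¹·cd⁻¹.
Left is kg·m²·s⁻⁴·cd⁻¹; right is kg²·m⁴·s⁻⁶·A⁻¹·cd⁻¹ — different.

No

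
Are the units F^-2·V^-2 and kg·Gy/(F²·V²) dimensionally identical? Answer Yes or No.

Left side:
  F = C/V (capacitance = charge per voltage),
      = A·s/(kg·m²·s⁻³·A⁻¹) (substituting C and V),
      = kg⁻¹·m⁻²·s⁴·A².
  So F⁻² = kg²·m⁴·s⁻⁸·A⁻⁴.
  V = W/A (potential = power per current),
      = kg·m²·s⁻³·A⁻¹.
  So V⁻² = kg⁻²·m⁻⁴·s⁶·A².
  Combining: F⁻²·V⁻² = (kg²·m⁴·s⁻⁸·A⁻⁴) · (kg⁻²·m⁻⁴·s⁶·A²) = s⁻²·A⁻².
Right side:
  Gy = m²·s⁻².
  F = kg⁻¹·m⁻²·s⁴·A².
  So F⁻² = kg²·m⁴·s⁻⁸·A⁻⁴.
  V = kg·m²·s⁻³·A⁻¹.
  So V⁻² = kg⁻²·m⁻⁴·s⁶·A².
  Combining: kg·Gy·F⁻²·V⁻² = kg · (m²·s⁻²) · (kg²·m⁴·s⁻⁸·A⁻⁴) · (kg⁻²·m⁻⁴·s⁶·A²) = kg·m²·s⁻⁴·A⁻².
Left is s⁻²·A⁻²; right is kg·m²·s⁻⁴·A⁻² — different.

No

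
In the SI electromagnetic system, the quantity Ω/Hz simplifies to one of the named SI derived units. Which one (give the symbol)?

Ω = V/A (resistance = voltage per current),
    = kg·m²·s⁻³·A⁻².
Hz = 1/s = s⁻¹ (frequency is cycles per second).
So Hz⁻¹ = s.
Combining: Ω·Hz⁻¹ = (kg·m²·s⁻³·A⁻²) · s = kg·m²·s⁻²·A⁻².
kg·m²·s⁻²·A⁻² is the base-SI form of the henry.

H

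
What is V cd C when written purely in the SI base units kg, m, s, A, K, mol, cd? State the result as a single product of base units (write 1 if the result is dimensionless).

kg·m²·s⁻²·cd

V = W/A (potential = power per current),
    = kg·m²·s⁻³·A⁻¹.
C = A·s = s·A (charge = current × time).
Combining: V·cd·C = (kg·m²·s⁻³·A⁻¹) · cd · (s·A) = kg·m²·s⁻²·cd.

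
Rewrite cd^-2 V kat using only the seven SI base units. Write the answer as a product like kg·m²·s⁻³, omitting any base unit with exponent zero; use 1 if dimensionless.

kg·m²·s⁻⁴·A⁻¹·mol·cd⁻²

V = W/A (potential = power per current),
    = kg·m²·s⁻³·A⁻¹.
kat = mol/s = s⁻¹·mol (catalytic activity).
Combining: cd⁻²·V·kat = cd⁻² · (kg·m²·s⁻³·A⁻¹) · (s⁻¹·mol) = kg·m²·s⁻⁴·A⁻¹·mol·cd⁻².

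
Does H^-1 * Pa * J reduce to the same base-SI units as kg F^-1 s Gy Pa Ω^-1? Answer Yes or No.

Left side:
  H = kg·m²·s⁻²·A⁻².
  So H⁻¹ = kg⁻¹·m⁻²·s²·A².
  Pa = kg·m⁻¹·s⁻².
  J = kg·m²·s⁻².
  Combining: H⁻¹·Pa·J = (kg⁻¹·m⁻²·s²·A²) · (kg·m⁻¹·s⁻²) · (kg·m²·s⁻²) = kg·m⁻¹·s⁻²·A².
Right side:
  F = kg⁻¹·m⁻²·s⁴·A².
  So F⁻¹ = kg·m²·s⁻⁴·A⁻².
  Gy = m²·s⁻².
  Pa = kg·m⁻¹·s⁻².
  Ω = kg·m²·s⁻³·A⁻².
  So Ω⁻¹ = kg⁻¹·m⁻²·s³·A².
  Combining: kg·F⁻¹·s·Gy·Pa·Ω⁻¹ = kg · (kg·m²·s⁻⁴·A⁻²) · s · (m²·s⁻²) · (kg·m⁻¹·s⁻²) · (kg⁻¹·m⁻²·s³·A²) = kg²·m·s⁻⁴.
Left is kg·m⁻¹·s⁻²·A²; right is kg²·m·s⁻⁴ — different.

No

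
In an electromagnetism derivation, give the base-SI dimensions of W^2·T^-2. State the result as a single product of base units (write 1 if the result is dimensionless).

W = J/s (power = energy per time),
    = kg·m²·s⁻³.
So W² = kg²·m⁴·s⁻⁶.
T = Wb/m² (flux density = flux per area),
    = kg·s⁻²·A⁻¹.
So T⁻² = kg⁻²·s⁴·A².
Combining: W²·T⁻² = (kg²·m⁴·s⁻⁶) · (kg⁻²·s⁴·A²) = m⁴·s⁻²·A².

m⁴·s⁻²·A²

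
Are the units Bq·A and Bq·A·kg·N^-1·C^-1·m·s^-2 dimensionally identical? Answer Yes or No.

Left side:
  Bq = s⁻¹.
  Combining: Bq·A = s⁻¹ · A = s⁻¹·A.
Right side:
  Bq = 1/s = s⁻¹ (activity is decays per second).
  N = kg·m/s² = kg·m·s⁻² (force = mass × acceleration).
  So N⁻¹ = kg⁻¹·m⁻¹·s².
  C = A·s = s·A (charge = current × time).
  So C⁻¹ = s⁻¹·A⁻¹.
  Combining: Bq·A·kg·N⁻¹·C⁻¹·m·s⁻² = s⁻¹ · A · kg · (kg⁻¹·m⁻¹·s²) · (s⁻¹·A⁻¹) · m · s⁻² = s⁻².
Left is s⁻¹·A; right is s⁻² — different.

No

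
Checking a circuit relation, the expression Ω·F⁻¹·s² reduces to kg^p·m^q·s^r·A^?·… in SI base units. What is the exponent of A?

Ω = V/A (resistance = voltage per current),
    = kg·m²·s⁻³·A⁻².
F = C/V (capacitance = charge per voltage),
    = A·s/(kg·m²·s⁻³·A⁻¹) (substituting C and V),
    = kg⁻¹·m⁻²·s⁴·A².
So F⁻¹ = kg·m²·s⁻⁴·A⁻².
Combining: Ω·F⁻¹·s² = (kg·m²·s⁻³·A⁻²) · (kg·m²·s⁻⁴·A⁻²) · s² = kg²·m⁴·s⁻⁵·A⁻⁴.
The exponent of A is -4.

-4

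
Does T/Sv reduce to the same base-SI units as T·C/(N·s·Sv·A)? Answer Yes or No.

Left side:
  T = Wb/m² (flux density = flux per area),
      = kg·s⁻²·A⁻¹.
  Sv = J/kg (equivalent dose = energy per mass),
      = m²·s⁻².
  So Sv⁻¹ = m⁻²·s².
  Combining: T·Sv⁻¹ = (kg·s⁻²·A⁻¹) · (m⁻²·s²) = kg·m⁻²·A⁻¹.
Right side:
  T = Wb/m² (flux density = flux per area),
      = kg·s⁻²·A⁻¹.
  N = kg·m/s² = kg·m·s⁻² (force = mass × acceleration).
  So N⁻¹ = kg⁻¹·m⁻¹·s².
  Sv = J/kg (equivalent dose = energy per mass),
      = m²·s⁻².
  So Sv⁻¹ = m⁻²·s².
  C = A·s = s·A (charge = current × time).
  Combining: T·N⁻¹·s⁻¹·Sv⁻¹·C·A⁻¹ = (kg·s⁻²·A⁻¹) · (kg⁻¹·m⁻¹·s²) · s⁻¹ · (m⁻²·s²) · (s·A) · A⁻¹ = m⁻³·s²·A⁻¹.
Left is kg·m⁻²·A⁻¹; right is m⁻³·s²·A⁻¹ — different.

No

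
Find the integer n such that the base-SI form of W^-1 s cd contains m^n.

-2

W = kg·m²·s⁻³.
So W⁻¹ = kg⁻¹·m⁻²·s³.
Combining: W⁻¹·s·cd = (kg⁻¹·m⁻²·s³) · s · cd = kg⁻¹·m⁻²·s⁴·cd.
The exponent of m is -2.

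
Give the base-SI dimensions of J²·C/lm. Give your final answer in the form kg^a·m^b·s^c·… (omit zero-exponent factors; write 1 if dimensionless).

lm = cd·sr = cd (luminous flux; sr is dimensionless).
So lm⁻¹ = cd⁻¹.
J = N·m (work = force × distance),
    = kg·m²·s⁻².
So J² = kg²·m⁴·s⁻⁴.
C = A·s = s·A (charge = current × time).
Combining: lm⁻¹·J²·C = cd⁻¹ · (kg²·m⁴·s⁻⁴) · (s·A) = kg²·m⁴·s⁻³·A·cd⁻¹.

kg²·m⁴·s⁻³·A·cd⁻¹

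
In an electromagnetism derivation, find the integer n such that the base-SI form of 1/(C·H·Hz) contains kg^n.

-1

C = s·A.
So C⁻¹ = s⁻¹·A⁻¹.
H = kg·m²·s⁻²·A⁻².
So H⁻¹ = kg⁻¹·m⁻²·s²·A².
Hz = s⁻¹.
So Hz⁻¹ = s.
Combining: C⁻¹·H⁻¹·Hz⁻¹ = (s⁻¹·A⁻¹) · (kg⁻¹·m⁻²·s²·A²) · s = kg⁻¹·m⁻²·s²·A.
The exponent of kg is -1.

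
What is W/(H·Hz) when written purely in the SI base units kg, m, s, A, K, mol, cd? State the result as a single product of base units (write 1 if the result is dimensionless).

H = kg·m²·s⁻²·A⁻².
So H⁻¹ = kg⁻¹·m⁻²·s²·A².
W = kg·m²·s⁻³.
Hz = s⁻¹.
So Hz⁻¹ = s.
Combining: H⁻¹·W·Hz⁻¹ = (kg⁻¹·m⁻²·s²·A²) · (kg·m²·s⁻³) · s = A².

A²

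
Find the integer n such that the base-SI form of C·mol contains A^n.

1

C = s·A.
Combining: C·mol = (s·A) · mol = s·A·mol.
The exponent of A is 1.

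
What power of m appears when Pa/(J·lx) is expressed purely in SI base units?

-1

J = N·m (work = force × distance),
    = kg·m²·s⁻².
So J⁻¹ = kg⁻¹·m⁻²·s².
lx = lm/m² (illuminance = luminous flux per area),
    = m⁻²·cd.
So lx⁻¹ = m²·cd⁻¹.
Pa = N/m² (pressure = force per area),
    = kg·m⁻¹·s⁻².
Combining: J⁻¹·lx⁻¹·Pa = (kg⁻¹·m⁻²·s²) · (m²·cd⁻¹) · (kg·m⁻¹·s⁻²) = m⁻¹·cd⁻¹.
The exponent of m is -1.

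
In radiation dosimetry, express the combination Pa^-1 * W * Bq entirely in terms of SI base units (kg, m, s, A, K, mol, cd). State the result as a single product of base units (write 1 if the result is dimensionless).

m³·s⁻²

Pa = N/m² (pressure = force per area),
    = kg·m⁻¹·s⁻².
So Pa⁻¹ = kg⁻¹·m·s².
W = J/s (power = energy per time),
    = kg·m²·s⁻³.
Bq = 1/s = s⁻¹ (activity is decays per second).
Combining: Pa⁻¹·W·Bq = (kg⁻¹·m·s²) · (kg·m²·s⁻³) · s⁻¹ = m³·s⁻².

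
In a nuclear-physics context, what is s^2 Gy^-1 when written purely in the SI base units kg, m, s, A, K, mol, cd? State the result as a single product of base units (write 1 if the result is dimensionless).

Gy = J/kg (absorbed dose = energy per mass),
    = m²·s⁻².
So Gy⁻¹ = m⁻²·s².
Combining: s²·Gy⁻¹ = s² · (m⁻²·s²) = m⁻²·s⁴.

m⁻²·s⁴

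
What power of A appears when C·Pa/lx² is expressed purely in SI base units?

1

lx = lm/m² (illuminance = luminous flux per area),
    = m⁻²·cd.
So lx⁻² = m⁴·cd⁻².
C = A·s = s·A (charge = current × time).
Pa = N/m² (pressure = force per area),
    = kg·m⁻¹·s⁻².
Combining: lx⁻²·C·Pa = (m⁴·cd⁻²) · (s·A) · (kg·m⁻¹·s⁻²) = kg·m³·s⁻¹·A·cd⁻².
The exponent of A is 1.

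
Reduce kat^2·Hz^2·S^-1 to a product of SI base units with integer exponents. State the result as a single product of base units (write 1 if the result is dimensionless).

kg·m²·s⁻⁷·A⁻²·mol²

kat = mol/s = s⁻¹·mol (catalytic activity).
So kat² = s⁻²·mol².
Hz = 1/s = s⁻¹ (frequency is cycles per second).
So Hz² = s⁻².
S = 1/Ω (conductance is reciprocal resistance),
    = kg⁻¹·m⁻²·s³·A².
So S⁻¹ = kg·m²·s⁻³·A⁻².
Combining: kat²·Hz²·S⁻¹ = (s⁻²·mol²) · s⁻² · (kg·m²·s⁻³·A⁻²) = kg·m²·s⁻⁷·A⁻²·mol².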